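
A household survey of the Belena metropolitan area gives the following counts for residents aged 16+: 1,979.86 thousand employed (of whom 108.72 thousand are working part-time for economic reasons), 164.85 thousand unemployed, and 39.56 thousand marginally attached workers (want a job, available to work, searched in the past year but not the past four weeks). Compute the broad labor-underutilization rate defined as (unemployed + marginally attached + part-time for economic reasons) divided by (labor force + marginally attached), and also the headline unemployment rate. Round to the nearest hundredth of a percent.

Broad underutilization rate ≈ 14.34%; headline unemployment rate ≈ 7.69%.

Labor force = 1,979.86 + 164.85 = 2,144.71 thousand.
Numerator = 164.85 + 39.56 + 108.72 = 313.13 thousand.
Denominator = 2,144.71 + 39.56 = 2,184.27 thousand.
Broad rate = 313.13 / 2,184.27 = 14.34%.
Headline unemployment rate = 164.85 / 2,144.71 = 7.69%.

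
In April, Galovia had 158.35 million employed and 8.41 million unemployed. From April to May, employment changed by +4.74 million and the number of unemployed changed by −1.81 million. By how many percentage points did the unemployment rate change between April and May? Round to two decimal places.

April: labor force = 158.35 + 8.41 = 166.76; u = 8.41/166.76 = 5.04%.
May: labor force = 163.09 + 6.60 = 169.69; u = 6.60/169.69 = 3.89%.
Change = 3.89% − 5.04% = −1.15 pp.

The unemployment rate changed by −1.15 percentage points.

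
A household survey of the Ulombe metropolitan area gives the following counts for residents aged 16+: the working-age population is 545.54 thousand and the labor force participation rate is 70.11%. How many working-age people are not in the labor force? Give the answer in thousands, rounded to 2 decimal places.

About 163.06 thousand are not in the labor force.

Share not in the labor force = 1 − 0.7011 = 0.2989.
Not in labor force = 0.2989 × 545.54 ≈ 163.06 thousand.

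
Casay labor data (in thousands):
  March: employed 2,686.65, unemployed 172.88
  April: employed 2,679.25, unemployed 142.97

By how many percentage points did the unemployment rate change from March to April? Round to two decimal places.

March: labor force = 2,686.65 + 172.88 = 2,859.53; u = 172.88/2,859.53 = 6.05%.
April: labor force = 2,679.25 + 142.97 = 2,822.22; u = 142.97/2,822.22 = 5.07%.
Change = 5.07% − 6.05% = −0.98 pp.

The unemployment rate changed by −0.98 percentage points.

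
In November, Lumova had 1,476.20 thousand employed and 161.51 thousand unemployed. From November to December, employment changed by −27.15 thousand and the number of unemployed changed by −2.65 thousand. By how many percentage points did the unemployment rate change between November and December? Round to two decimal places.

November: labor force = 1,476.20 + 161.51 = 1,637.71; u = 161.51/1,637.71 = 9.86%.
December: labor force = 1,449.05 + 158.86 = 1,607.91; u = 158.86/1,607.91 = 9.88%.
Change = 9.88% − 9.86% = +0.02 pp.

The unemployment rate changed by +0.02 percentage points.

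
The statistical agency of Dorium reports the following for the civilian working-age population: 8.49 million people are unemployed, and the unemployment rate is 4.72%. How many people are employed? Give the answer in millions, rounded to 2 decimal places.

About 171.38 million are employed.

Labor force = U / u = 8.49 / 0.0472 ≈ 179.87 million.
Employed = labor force − unemployed = 179.87 − 8.49 = 171.38 million.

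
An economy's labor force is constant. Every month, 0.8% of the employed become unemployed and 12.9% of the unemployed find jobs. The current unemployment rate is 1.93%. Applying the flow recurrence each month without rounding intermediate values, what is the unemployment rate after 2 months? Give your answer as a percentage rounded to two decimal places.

Unemployment rate after two months ≈ 2.93%.

With a fixed labor force, u_{t+1} = u_t + s·(1−u_t) − f·u_t = u_t·(1−s−f) + s.
Here 1−s−f = 0.863 and s = 0.008.
u_1 = 0.019300 × 0.863 + 0.008 = 0.024656.
u_2 = 0.024656 × 0.863 + 0.008 = 0.029278.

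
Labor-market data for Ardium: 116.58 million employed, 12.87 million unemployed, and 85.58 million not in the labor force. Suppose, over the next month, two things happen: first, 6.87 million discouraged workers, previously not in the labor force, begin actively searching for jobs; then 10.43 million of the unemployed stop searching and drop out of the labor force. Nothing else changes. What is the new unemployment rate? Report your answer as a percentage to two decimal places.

Initially, labor force = 116.58 + 12.87 = 129.45 million, so u = 12.87/129.45 = 9.94%.
After the first change, unemployed and labor force both rise by 6.87 → E = 116.58, U = 19.74, labor force = 136.32 million.
After the second change, unemployed and labor force both fall by 10.43 → E = 116.58, U = 9.31, labor force = 125.89 million.
New unemployment rate = 9.31 / 125.89 = 7.40%.

New unemployment rate ≈ 7.40%.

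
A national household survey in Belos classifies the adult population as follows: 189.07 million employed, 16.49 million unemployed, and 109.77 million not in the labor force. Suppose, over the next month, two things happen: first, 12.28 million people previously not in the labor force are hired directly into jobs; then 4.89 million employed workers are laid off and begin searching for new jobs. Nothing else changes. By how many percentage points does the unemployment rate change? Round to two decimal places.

Initially, labor force = 189.07 + 16.49 = 205.56 million, so u = 16.49/205.56 = 8.02%.
After the first change, employed and labor force both rise by 12.28; unemployed unchanged → E = 201.35, U = 16.49, labor force = 217.84 million.
After the second change, employed falls and unemployed rises by 4.89; labor force unchanged → E = 196.46, U = 21.38, labor force = 217.84 million.
New unemployment rate = 21.38 / 217.84 = 9.81%.
Change = 9.81% − 8.02% = +1.79 percentage points.

The unemployment rate changes by +1.79 percentage points.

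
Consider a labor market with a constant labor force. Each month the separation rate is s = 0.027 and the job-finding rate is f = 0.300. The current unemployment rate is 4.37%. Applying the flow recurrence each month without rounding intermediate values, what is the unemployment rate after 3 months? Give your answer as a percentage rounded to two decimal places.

Unemployment rate after three months ≈ 7.07%.

With a fixed labor force, u_{t+1} = u_t + s·(1−u_t) − f·u_t = u_t·(1−s−f) + s.
Here 1−s−f = 0.673 and s = 0.027.
u_1 = 0.043700 × 0.673 + 0.027 = 0.056410.
u_2 = 0.056410 × 0.673 + 0.027 = 0.064964.
u_3 = 0.064964 × 0.673 + 0.027 = 0.070721.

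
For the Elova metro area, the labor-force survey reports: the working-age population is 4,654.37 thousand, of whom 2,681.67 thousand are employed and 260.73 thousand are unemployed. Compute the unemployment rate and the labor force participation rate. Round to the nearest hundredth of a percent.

Labor force = employed + unemployed = 2,681.67 + 260.73 = 2,942.40 thousand.
Unemployment rate = 260.73 / 2,942.40 = 8.86%.
Labor force participation rate = 2,942.40 / 4,654.37 = 63.22%.

Unemployment rate ≈ 8.86%; labor force participation rate ≈ 63.22%.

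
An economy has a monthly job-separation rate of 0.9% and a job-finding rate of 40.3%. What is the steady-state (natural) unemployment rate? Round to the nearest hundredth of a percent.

Steady-state unemployment rate ≈ 2.18%.

At steady state the flows balance: s·E = f·U, so U/(E+U) = s/(s+f).
u* = 0.9 / (0.9 + 40.3) = 0.9 / 41.20 = 2.18%.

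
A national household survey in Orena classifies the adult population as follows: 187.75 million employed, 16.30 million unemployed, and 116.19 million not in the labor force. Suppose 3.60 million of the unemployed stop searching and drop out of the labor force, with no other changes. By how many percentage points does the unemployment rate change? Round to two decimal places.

Initially, labor force = 187.75 + 16.30 = 204.05 million, so u = 16.30/204.05 = 7.99%.
After the change, unemployed and labor force both fall by 3.60 → E = 187.75, U = 12.70, labor force = 200.45 million.
New unemployment rate = 12.70 / 200.45 = 6.34%.
Change = 6.34% − 7.99% = −1.65 percentage points.

The unemployment rate changes by −1.65 percentage points.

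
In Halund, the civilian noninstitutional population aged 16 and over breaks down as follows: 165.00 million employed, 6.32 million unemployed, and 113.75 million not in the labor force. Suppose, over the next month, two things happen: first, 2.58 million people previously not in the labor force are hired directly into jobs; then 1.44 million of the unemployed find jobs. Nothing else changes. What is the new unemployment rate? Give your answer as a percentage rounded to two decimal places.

Initially, labor force = 165.00 + 6.32 = 171.32 million, so u = 6.32/171.32 = 3.69%.
After the first change, employed and labor force both rise by 2.58; unemployed unchanged → E = 167.58, U = 6.32, labor force = 173.90 million.
After the second change, unemployed falls and employed rises by 1.44; labor force unchanged → E = 169.02, U = 4.88, labor force = 173.90 million.
New unemployment rate = 4.88 / 173.90 = 2.81%.

New unemployment rate ≈ 2.81%.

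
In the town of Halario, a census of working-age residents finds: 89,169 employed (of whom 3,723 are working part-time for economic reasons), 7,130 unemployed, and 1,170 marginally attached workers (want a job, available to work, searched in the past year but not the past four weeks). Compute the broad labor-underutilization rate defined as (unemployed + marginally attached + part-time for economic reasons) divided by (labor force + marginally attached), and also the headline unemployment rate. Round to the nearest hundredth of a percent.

Broad underutilization rate ≈ 12.34%; headline unemployment rate ≈ 7.40%.

Labor force = 89,169 + 7,130 = 96,299.
Numerator = 7,130 + 1,170 + 3,723 = 12,023.
Denominator = 96,299 + 1,170 = 97,469.
Broad rate = 12,023 / 97,469 = 12.34%.
Headline unemployment rate = 7,130 / 96,299 = 7.40%.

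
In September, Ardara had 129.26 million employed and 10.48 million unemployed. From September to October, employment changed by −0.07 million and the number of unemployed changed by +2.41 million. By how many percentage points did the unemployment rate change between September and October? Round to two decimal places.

The unemployment rate changed by +1.57 percentage points.

September: labor force = 129.26 + 10.48 = 139.74; u = 10.48/139.74 = 7.50%.
October: labor force = 129.19 + 12.89 = 142.08; u = 12.89/142.08 = 9.07%.
Change = 9.07% − 7.50% = +1.57 pp.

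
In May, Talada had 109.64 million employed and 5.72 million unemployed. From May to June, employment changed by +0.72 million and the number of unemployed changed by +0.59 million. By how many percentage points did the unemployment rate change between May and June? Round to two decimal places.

The unemployment rate changed by +0.45 percentage points.

May: labor force = 109.64 + 5.72 = 115.36; u = 5.72/115.36 = 4.96%.
June: labor force = 110.36 + 6.31 = 116.67; u = 6.31/116.67 = 5.41%.
Change = 5.41% − 4.96% = +0.45 pp.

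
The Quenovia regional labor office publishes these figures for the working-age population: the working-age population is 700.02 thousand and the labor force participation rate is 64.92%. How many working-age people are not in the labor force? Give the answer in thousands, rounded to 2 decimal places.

Share not in the labor force = 1 − 0.6492 = 0.3508.
Not in labor force = 0.3508 × 700.02 ≈ 245.57 thousand.

About 245.57 thousand are not in the labor force.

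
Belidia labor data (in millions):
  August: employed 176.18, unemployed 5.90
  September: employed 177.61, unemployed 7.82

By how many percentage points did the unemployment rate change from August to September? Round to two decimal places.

The unemployment rate changed by +0.98 percentage points.

August: labor force = 176.18 + 5.90 = 182.08; u = 5.90/182.08 = 3.24%.
September: labor force = 177.61 + 7.82 = 185.43; u = 7.82/185.43 = 4.22%.
Change = 4.22% − 3.24% = +0.98 pp.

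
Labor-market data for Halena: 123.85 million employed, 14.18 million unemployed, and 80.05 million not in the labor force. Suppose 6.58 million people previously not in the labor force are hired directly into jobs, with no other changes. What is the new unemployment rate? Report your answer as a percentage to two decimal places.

Initially, labor force = 123.85 + 14.18 = 138.03 million, so u = 14.18/138.03 = 10.27%.
After the change, employed and labor force both rise by 6.58; unemployed unchanged → E = 130.43, U = 14.18, labor force = 144.61 million.
New unemployment rate = 14.18 / 144.61 = 9.81%.

New unemployment rate ≈ 9.81%.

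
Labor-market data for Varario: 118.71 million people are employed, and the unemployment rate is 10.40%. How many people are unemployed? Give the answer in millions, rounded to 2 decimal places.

Let U be the number unemployed. The labor force is E + U, and U/(E+U) = 0.1040.
So U = 0.1040 × 118.71 / (1 − 0.1040) = 12.3458 / 0.8960 ≈ 13.78 million.

About 13.78 million are unemployed.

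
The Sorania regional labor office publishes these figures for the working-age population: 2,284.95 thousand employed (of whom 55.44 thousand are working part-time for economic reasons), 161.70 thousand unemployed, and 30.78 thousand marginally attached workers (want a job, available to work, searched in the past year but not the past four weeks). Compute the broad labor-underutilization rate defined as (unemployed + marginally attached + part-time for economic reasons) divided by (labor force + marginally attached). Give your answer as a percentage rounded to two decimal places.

Broad underutilization rate ≈ 10.01%.

Labor force = 2,284.95 + 161.70 = 2,446.65 thousand.
Numerator = 161.70 + 30.78 + 55.44 = 247.92 thousand.
Denominator = 2,446.65 + 30.78 = 2,477.43 thousand.
Broad rate = 247.92 / 2,477.43 = 10.01%.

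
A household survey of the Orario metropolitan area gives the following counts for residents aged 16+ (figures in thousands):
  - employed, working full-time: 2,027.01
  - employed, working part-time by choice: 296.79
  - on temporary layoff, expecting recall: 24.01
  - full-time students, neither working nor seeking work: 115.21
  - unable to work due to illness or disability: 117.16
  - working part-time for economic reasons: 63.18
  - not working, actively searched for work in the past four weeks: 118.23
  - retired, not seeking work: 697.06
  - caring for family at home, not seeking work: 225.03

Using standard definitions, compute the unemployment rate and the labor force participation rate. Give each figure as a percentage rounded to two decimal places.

Employed = 2,027.01 + 296.79 + 63.18 = 2,386.98 thousand (anyone who worked, including part-time for economic reasons, counts as employed).
Unemployed = 24.01 + 118.23 = 142.24 thousand (jobless and actively searching, or on temporary layoff).
Labor force = 2,386.98 + 142.24 = 2,529.22 thousand.
Not in labor force = 115.21 + 117.16 + 697.06 + 225.03 = 1,154.46 thousand (those not working and not actively searching are outside the labor force).
Civilian working-age population = 2,529.22 + 1,154.46 = 3,683.68 thousand.
Unemployment rate = 142.24 / 2,529.22 = 5.62%.
Labor force participation rate = 2,529.22 / 3,683.68 = 68.66%.

Unemployment rate ≈ 5.62%; labor force participation rate ≈ 68.66%.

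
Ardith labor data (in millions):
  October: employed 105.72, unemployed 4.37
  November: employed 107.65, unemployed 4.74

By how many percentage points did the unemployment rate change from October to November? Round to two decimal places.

The unemployment rate changed by +0.25 percentage points.

October: labor force = 105.72 + 4.37 = 110.09; u = 4.37/110.09 = 3.97%.
November: labor force = 107.65 + 4.74 = 112.39; u = 4.74/112.39 = 4.22%.
Change = 4.22% − 3.97% = +0.25 pp.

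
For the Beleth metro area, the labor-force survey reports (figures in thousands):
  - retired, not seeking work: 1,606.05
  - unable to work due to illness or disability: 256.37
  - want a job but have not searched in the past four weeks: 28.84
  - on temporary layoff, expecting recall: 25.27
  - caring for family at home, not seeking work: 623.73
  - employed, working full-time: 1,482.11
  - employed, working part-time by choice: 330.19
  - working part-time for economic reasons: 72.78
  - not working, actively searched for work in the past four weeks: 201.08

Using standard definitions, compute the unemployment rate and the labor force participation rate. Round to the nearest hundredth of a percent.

Unemployment rate ≈ 10.72%; labor force participation rate ≈ 45.64%.

Employed = 1,482.11 + 330.19 + 72.78 = 1,885.08 thousand (anyone who worked, including part-time for economic reasons, counts as employed).
Unemployed = 25.27 + 201.08 = 226.35 thousand (jobless and actively searching, or on temporary layoff).
Labor force = 1,885.08 + 226.35 = 2,111.43 thousand.
Not in labor force = 1,606.05 + 256.37 + 28.84 + 623.73 = 2,514.99 thousand (those not working and not actively searching are outside the labor force — including those who want a job but have given up searching).
Civilian working-age population = 2,111.43 + 2,514.99 = 4,626.42 thousand.
Unemployment rate = 226.35 / 2,111.43 = 10.72%.
Labor force participation rate = 2,111.43 / 4,626.42 = 45.64%.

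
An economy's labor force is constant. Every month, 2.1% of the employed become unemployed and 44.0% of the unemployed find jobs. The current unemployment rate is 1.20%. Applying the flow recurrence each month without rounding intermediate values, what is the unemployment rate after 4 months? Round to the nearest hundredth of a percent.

With a fixed labor force, u_{t+1} = u_t + s·(1−u_t) − f·u_t = u_t·(1−s−f) + s.
Here 1−s−f = 0.539 and s = 0.021.
u_1 = 0.012000 × 0.539 + 0.021 = 0.027468.
u_2 = 0.027468 × 0.539 + 0.021 = 0.035805.
u_3 = 0.035805 × 0.539 + 0.021 = 0.040299.
u_4 = 0.040299 × 0.539 + 0.021 = 0.042721.

Unemployment rate after four months ≈ 4.27%.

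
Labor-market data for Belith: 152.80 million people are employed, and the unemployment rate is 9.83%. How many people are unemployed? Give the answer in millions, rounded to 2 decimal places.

Let U be the number unemployed. The labor force is E + U, and U/(E+U) = 0.0983.
So U = 0.0983 × 152.80 / (1 − 0.0983) = 15.0202 / 0.9017 ≈ 16.66 million.

About 16.66 million are unemployed.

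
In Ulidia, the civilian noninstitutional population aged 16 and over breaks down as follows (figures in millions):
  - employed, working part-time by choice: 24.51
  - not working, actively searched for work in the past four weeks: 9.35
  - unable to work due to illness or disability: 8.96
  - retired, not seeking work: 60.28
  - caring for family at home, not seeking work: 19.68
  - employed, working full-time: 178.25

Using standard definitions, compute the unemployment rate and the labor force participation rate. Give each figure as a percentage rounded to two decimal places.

Unemployment rate ≈ 4.41%; labor force participation rate ≈ 70.46%.

Employed = 24.51 + 178.25 = 202.76 million.
Unemployed = 9.35 million.
Labor force = 202.76 + 9.35 = 212.11 million.
Not in labor force = 8.96 + 60.28 + 19.68 = 88.92 million (those not working and not actively searching are outside the labor force).
Civilian working-age population = 212.11 + 88.92 = 301.03 million.
Unemployment rate = 9.35 / 212.11 = 4.41%.
Labor force participation rate = 212.11 / 301.03 = 70.46%.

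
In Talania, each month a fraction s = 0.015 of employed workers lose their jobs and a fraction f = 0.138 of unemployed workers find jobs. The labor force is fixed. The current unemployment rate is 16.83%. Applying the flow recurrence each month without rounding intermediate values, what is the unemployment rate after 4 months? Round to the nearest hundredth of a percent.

With a fixed labor force, u_{t+1} = u_t + s·(1−u_t) − f·u_t = u_t·(1−s−f) + s.
Here 1−s−f = 0.847 and s = 0.015.
u_1 = 0.168300 × 0.847 + 0.015 = 0.157550.
u_2 = 0.157550 × 0.847 + 0.015 = 0.148445.
u_3 = 0.148445 × 0.847 + 0.015 = 0.140733.
u_4 = 0.140733 × 0.847 + 0.015 = 0.134201.

Unemployment rate after four months ≈ 13.42%.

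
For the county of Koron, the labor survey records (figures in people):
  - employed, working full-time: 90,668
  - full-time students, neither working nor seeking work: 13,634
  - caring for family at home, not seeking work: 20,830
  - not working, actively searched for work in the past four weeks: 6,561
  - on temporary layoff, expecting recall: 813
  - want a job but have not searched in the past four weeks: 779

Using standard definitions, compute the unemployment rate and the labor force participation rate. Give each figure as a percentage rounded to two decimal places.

Employed = 90,668.
Unemployed = 6,561 + 813 = 7,374 (jobless and actively searching, or on temporary layoff).
Labor force = 90,668 + 7,374 = 98,042.
Not in labor force = 13,634 + 20,830 + 779 = 35,243 (those not working and not actively searching are outside the labor force — including those who want a job but have given up searching).
Civilian working-age population = 98,042 + 35,243 = 133,285.
Unemployment rate = 7,374 / 98,042 = 7.52%.
Labor force participation rate = 98,042 / 133,285 = 73.56%.

Unemployment rate ≈ 7.52%; labor force participation rate ≈ 73.56%.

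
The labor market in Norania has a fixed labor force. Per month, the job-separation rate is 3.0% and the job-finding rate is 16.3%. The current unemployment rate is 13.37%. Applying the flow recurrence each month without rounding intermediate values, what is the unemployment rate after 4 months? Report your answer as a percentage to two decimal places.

Unemployment rate after four months ≈ 14.62%.

With a fixed labor force, u_{t+1} = u_t + s·(1−u_t) − f·u_t = u_t·(1−s−f) + s.
Here 1−s−f = 0.807 and s = 0.030.
u_1 = 0.133700 × 0.807 + 0.030 = 0.137896.
u_2 = 0.137896 × 0.807 + 0.030 = 0.141282.
u_3 = 0.141282 × 0.807 + 0.030 = 0.144015.
u_4 = 0.144015 × 0.807 + 0.030 = 0.146220.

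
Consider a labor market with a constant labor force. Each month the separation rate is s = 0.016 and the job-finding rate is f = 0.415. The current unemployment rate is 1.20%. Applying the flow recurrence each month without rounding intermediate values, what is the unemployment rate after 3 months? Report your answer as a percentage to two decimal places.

Unemployment rate after three months ≈ 3.25%.

With a fixed labor force, u_{t+1} = u_t + s·(1−u_t) − f·u_t = u_t·(1−s−f) + s.
Here 1−s−f = 0.569 and s = 0.016.
u_1 = 0.012000 × 0.569 + 0.016 = 0.022828.
u_2 = 0.022828 × 0.569 + 0.016 = 0.028989.
u_3 = 0.028989 × 0.569 + 0.016 = 0.032495.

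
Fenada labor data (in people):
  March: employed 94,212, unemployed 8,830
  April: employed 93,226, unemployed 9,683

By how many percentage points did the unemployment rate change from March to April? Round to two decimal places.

March: labor force = 94,212 + 8,830 = 103,042; u = 8,830/103,042 = 8.57%.
April: labor force = 93,226 + 9,683 = 102,909; u = 9,683/102,909 = 9.41%.
Change = 9.41% − 8.57% = +0.84 pp.

The unemployment rate changed by +0.84 percentage points.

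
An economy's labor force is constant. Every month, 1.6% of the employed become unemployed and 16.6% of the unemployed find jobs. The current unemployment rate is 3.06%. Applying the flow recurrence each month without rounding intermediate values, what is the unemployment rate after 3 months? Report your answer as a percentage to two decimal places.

Unemployment rate after three months ≈ 5.65%.

With a fixed labor force, u_{t+1} = u_t + s·(1−u_t) − f·u_t = u_t·(1−s−f) + s.
Here 1−s−f = 0.818 and s = 0.016.
u_1 = 0.030600 × 0.818 + 0.016 = 0.041031.
u_2 = 0.041031 × 0.818 + 0.016 = 0.049563.
u_3 = 0.049563 × 0.818 + 0.016 = 0.056543.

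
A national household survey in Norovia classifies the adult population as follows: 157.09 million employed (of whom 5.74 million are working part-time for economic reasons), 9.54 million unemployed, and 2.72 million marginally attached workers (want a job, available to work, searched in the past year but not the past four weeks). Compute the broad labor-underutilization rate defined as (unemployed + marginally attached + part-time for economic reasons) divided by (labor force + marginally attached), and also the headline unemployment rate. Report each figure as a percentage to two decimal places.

Broad underutilization rate ≈ 10.63%; headline unemployment rate ≈ 5.73%.

Labor force = 157.09 + 9.54 = 166.63 million.
Numerator = 9.54 + 2.72 + 5.74 = 18.00 million.
Denominator = 166.63 + 2.72 = 169.35 million.
Broad rate = 18.00 / 169.35 = 10.63%.
Headline unemployment rate = 9.54 / 166.63 = 5.73%.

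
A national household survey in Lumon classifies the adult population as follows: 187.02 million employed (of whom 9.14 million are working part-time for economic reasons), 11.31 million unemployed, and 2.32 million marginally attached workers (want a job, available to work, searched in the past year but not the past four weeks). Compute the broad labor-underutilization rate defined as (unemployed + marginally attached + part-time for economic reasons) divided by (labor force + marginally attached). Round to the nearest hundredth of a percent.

Labor force = 187.02 + 11.31 = 198.33 million.
Numerator = 11.31 + 2.32 + 9.14 = 22.77 million.
Denominator = 198.33 + 2.32 = 200.65 million.
Broad rate = 22.77 / 200.65 = 11.35%.

Broad underutilization rate ≈ 11.35%.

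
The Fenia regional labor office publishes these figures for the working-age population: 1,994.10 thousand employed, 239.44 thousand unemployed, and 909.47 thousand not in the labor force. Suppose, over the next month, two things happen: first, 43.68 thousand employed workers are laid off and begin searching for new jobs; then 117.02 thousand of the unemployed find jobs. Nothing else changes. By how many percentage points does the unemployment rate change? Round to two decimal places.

The unemployment rate changes by −3.28 percentage points.

Initially, labor force = 1,994.10 + 239.44 = 2,233.54 thousand, so u = 239.44/2,233.54 = 10.72%.
After the first change, employed falls and unemployed rises by 43.68; labor force unchanged → E = 1,950.42, U = 283.12, labor force = 2,233.54 thousand.
After the second change, unemployed falls and employed rises by 117.02; labor force unchanged → E = 2,067.44, U = 166.10, labor force = 2,233.54 thousand.
New unemployment rate = 166.10 / 2,233.54 = 7.44%.
Change = 7.44% − 10.72% = −3.28 percentage points.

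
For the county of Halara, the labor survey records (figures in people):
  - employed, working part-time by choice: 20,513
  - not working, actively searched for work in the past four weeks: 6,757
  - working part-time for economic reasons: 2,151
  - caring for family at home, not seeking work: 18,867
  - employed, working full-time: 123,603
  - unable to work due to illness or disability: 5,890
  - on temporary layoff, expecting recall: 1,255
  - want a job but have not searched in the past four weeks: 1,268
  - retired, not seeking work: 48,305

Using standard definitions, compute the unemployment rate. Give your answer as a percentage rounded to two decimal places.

Employed = 20,513 + 2,151 + 123,603 = 146,267 (anyone who worked, including part-time for economic reasons, counts as employed).
Unemployed = 6,757 + 1,255 = 8,012 (jobless and actively searching, or on temporary layoff).
Labor force = 146,267 + 8,012 = 154,279.
Unemployment rate = 8,012 / 154,279 = 5.19%.

Unemployment rate ≈ 5.19%.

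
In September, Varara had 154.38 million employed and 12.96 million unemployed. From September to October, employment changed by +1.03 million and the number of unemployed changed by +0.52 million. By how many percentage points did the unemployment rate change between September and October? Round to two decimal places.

September: labor force = 154.38 + 12.96 = 167.34; u = 12.96/167.34 = 7.74%.
October: labor force = 155.41 + 13.48 = 168.89; u = 13.48/168.89 = 7.98%.
Change = 7.98% − 7.74% = +0.24 pp.

The unemployment rate changed by +0.24 percentage points.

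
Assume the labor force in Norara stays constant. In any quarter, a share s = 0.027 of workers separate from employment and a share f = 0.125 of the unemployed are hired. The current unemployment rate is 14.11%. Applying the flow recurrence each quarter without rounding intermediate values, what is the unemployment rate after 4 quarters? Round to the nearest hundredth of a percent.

With a fixed labor force, u_{t+1} = u_t + s·(1−u_t) − f·u_t = u_t·(1−s−f) + s.
Here 1−s−f = 0.848 and s = 0.027.
u_1 = 0.141100 × 0.848 + 0.027 = 0.146653.
u_2 = 0.146653 × 0.848 + 0.027 = 0.151362.
u_3 = 0.151362 × 0.848 + 0.027 = 0.155355.
u_4 = 0.155355 × 0.848 + 0.027 = 0.158741.

Unemployment rate after four quarters ≈ 15.87%.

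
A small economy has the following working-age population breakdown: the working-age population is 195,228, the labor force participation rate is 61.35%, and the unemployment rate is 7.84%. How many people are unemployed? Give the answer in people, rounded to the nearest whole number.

About 9,390 are unemployed.

Labor force = 0.6135 × 195,228 = 119,772.
Unemployed = 0.0784 × 119,772 ≈ 9,390.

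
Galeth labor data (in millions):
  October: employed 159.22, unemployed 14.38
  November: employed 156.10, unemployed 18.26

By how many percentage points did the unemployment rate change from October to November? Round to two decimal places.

October: labor force = 159.22 + 14.38 = 173.60; u = 14.38/173.60 = 8.28%.
November: labor force = 156.10 + 18.26 = 174.36; u = 18.26/174.36 = 10.47%.
Change = 10.47% − 8.28% = +2.19 pp.

The unemployment rate changed by +2.19 percentage points.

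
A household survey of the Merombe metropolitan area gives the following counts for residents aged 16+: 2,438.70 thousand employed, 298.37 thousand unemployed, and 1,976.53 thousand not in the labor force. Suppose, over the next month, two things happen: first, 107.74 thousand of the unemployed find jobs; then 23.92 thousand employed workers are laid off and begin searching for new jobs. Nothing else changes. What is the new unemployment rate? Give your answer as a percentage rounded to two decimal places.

New unemployment rate ≈ 7.84%.

Initially, labor force = 2,438.70 + 298.37 = 2,737.07 thousand, so u = 298.37/2,737.07 = 10.90%.
After the first change, unemployed falls and employed rises by 107.74; labor force unchanged → E = 2,546.44, U = 190.63, labor force = 2,737.07 thousand.
After the second change, employed falls and unemployed rises by 23.92; labor force unchanged → E = 2,522.52, U = 214.55, labor force = 2,737.07 thousand.
New unemployment rate = 214.55 / 2,737.07 = 7.84%.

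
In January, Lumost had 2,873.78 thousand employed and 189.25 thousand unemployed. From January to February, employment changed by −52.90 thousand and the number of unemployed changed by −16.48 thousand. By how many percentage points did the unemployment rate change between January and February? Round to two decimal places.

The unemployment rate changed by −0.41 percentage points.

January: labor force = 2,873.78 + 189.25 = 3,063.03; u = 189.25/3,063.03 = 6.18%.
February: labor force = 2,820.88 + 172.77 = 2,993.65; u = 172.77/2,993.65 = 5.77%.
Change = 5.77% − 6.18% = −0.41 pp.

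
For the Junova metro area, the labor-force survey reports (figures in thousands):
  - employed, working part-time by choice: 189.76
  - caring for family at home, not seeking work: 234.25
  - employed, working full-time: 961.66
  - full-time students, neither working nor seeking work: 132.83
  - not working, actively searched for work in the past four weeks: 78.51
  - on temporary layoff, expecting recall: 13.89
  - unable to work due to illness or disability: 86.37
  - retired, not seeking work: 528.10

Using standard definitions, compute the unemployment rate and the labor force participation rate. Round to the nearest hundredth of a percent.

Unemployment rate ≈ 7.43%; labor force participation rate ≈ 55.89%.

Employed = 189.76 + 961.66 = 1,151.42 thousand.
Unemployed = 78.51 + 13.89 = 92.40 thousand (jobless and actively searching, or on temporary layoff).
Labor force = 1,151.42 + 92.40 = 1,243.82 thousand.
Not in labor force = 234.25 + 132.83 + 86.37 + 528.10 = 981.55 thousand (those not working and not actively searching are outside the labor force).
Civilian working-age population = 1,243.82 + 981.55 = 2,225.37 thousand.
Unemployment rate = 92.40 / 1,243.82 = 7.43%.
Labor force participation rate = 1,243.82 / 2,225.37 = 55.89%.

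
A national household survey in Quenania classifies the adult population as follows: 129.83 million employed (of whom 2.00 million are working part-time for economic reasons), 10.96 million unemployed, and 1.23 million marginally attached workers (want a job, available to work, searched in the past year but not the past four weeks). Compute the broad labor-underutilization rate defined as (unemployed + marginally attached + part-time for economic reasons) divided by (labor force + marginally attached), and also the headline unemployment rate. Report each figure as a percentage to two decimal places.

Labor force = 129.83 + 10.96 = 140.79 million.
Numerator = 10.96 + 1.23 + 2.00 = 14.19 million.
Denominator = 140.79 + 1.23 = 142.02 million.
Broad rate = 14.19 / 142.02 = 9.99%.
Headline unemployment rate = 10.96 / 140.79 = 7.78%.

Broad underutilization rate ≈ 9.99%; headline unemployment rate ≈ 7.78%.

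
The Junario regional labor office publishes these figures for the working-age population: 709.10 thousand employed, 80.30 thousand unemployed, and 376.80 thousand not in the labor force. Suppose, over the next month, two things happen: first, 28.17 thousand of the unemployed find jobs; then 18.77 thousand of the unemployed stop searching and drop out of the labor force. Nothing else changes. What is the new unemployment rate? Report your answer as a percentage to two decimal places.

Initially, labor force = 709.10 + 80.30 = 789.40 thousand, so u = 80.30/789.40 = 10.17%.
After the first change, unemployed falls and employed rises by 28.17; labor force unchanged → E = 737.27, U = 52.13, labor force = 789.40 thousand.
After the second change, unemployed and labor force both fall by 18.77 → E = 737.27, U = 33.36, labor force = 770.63 thousand.
New unemployment rate = 33.36 / 770.63 = 4.33%.

New unemployment rate ≈ 4.33%.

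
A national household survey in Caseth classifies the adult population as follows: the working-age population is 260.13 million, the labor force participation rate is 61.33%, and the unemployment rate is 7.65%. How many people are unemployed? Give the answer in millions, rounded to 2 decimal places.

About 12.20 million are unemployed.

Labor force = 0.6133 × 260.13 = 159.54 million.
Unemployed = 0.0765 × 159.54 ≈ 12.20 million.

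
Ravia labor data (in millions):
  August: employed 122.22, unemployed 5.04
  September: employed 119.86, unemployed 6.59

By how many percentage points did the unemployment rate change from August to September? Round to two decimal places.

August: labor force = 122.22 + 5.04 = 127.26; u = 5.04/127.26 = 3.96%.
September: labor force = 119.86 + 6.59 = 126.45; u = 6.59/126.45 = 5.21%.
Change = 5.21% − 3.96% = +1.25 pp.

The unemployment rate changed by +1.25 percentage points.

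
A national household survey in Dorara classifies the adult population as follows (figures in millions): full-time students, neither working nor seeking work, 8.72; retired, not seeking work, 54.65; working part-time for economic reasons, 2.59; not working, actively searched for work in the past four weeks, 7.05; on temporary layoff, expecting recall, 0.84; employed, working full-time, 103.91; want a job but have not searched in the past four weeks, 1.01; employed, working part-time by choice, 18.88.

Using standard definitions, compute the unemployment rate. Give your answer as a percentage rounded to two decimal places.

Employed = 2.59 + 103.91 + 18.88 = 125.38 million (anyone who worked, including part-time for economic reasons, counts as employed).
Unemployed = 7.05 + 0.84 = 7.89 million (jobless and actively searching, or on temporary layoff).
Labor force = 125.38 + 7.89 = 133.27 million.
Unemployment rate = 7.89 / 133.27 = 5.92%.

Unemployment rate ≈ 5.92%.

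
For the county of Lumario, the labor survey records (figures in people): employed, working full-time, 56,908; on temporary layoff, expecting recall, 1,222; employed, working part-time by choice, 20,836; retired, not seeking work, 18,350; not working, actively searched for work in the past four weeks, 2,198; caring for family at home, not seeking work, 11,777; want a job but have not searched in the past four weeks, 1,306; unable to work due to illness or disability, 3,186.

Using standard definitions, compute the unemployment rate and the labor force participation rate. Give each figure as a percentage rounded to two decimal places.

Employed = 56,908 + 20,836 = 77,744.
Unemployed = 1,222 + 2,198 = 3,420 (jobless and actively searching, or on temporary layoff).
Labor force = 77,744 + 3,420 = 81,164.
Not in labor force = 18,350 + 11,777 + 1,306 + 3,186 = 34,619 (those not working and not actively searching are outside the labor force — including those who want a job but have given up searching).
Civilian working-age population = 81,164 + 34,619 = 115,783.
Unemployment rate = 3,420 / 81,164 = 4.21%.
Labor force participation rate = 81,164 / 115,783 = 70.10%.

Unemployment rate ≈ 4.21%; labor force participation rate ≈ 70.10%.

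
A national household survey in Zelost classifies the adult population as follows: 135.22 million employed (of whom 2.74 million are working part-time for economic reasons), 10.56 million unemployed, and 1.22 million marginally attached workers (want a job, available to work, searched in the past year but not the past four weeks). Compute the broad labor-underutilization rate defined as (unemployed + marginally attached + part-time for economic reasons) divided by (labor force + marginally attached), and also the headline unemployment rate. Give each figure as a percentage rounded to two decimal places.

Labor force = 135.22 + 10.56 = 145.78 million.
Numerator = 10.56 + 1.22 + 2.74 = 14.52 million.
Denominator = 145.78 + 1.22 = 147.00 million.
Broad rate = 14.52 / 147.00 = 9.88%.
Headline unemployment rate = 10.56 / 145.78 = 7.24%.

Broad underutilization rate ≈ 9.88%; headline unemployment rate ≈ 7.24%.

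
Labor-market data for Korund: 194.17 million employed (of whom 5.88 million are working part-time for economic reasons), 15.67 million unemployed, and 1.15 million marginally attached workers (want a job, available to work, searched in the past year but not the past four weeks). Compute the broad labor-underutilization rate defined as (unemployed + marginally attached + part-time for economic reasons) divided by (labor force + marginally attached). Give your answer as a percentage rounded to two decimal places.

Labor force = 194.17 + 15.67 = 209.84 million.
Numerator = 15.67 + 1.15 + 5.88 = 22.70 million.
Denominator = 209.84 + 1.15 = 210.99 million.
Broad rate = 22.70 / 210.99 = 10.76%.

Broad underutilization rate ≈ 10.76%.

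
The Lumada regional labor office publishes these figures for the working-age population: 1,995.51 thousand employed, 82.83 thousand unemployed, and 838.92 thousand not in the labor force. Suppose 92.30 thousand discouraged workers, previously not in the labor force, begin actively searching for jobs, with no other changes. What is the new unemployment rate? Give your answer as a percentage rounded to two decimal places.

Initially, labor force = 1,995.51 + 82.83 = 2,078.34 thousand, so u = 82.83/2,078.34 = 3.99%.
After the change, unemployed and labor force both rise by 92.30 → E = 1,995.51, U = 175.13, labor force = 2,170.64 thousand.
New unemployment rate = 175.13 / 2,170.64 = 8.07%.

New unemployment rate ≈ 8.07%.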